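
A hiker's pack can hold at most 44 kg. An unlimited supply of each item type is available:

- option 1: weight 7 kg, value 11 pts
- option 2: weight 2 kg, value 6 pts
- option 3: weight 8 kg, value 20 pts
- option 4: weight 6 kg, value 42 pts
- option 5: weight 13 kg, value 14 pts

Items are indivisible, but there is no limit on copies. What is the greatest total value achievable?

300 pts

Best value-per-unit is option 4 at 42/6; filling with it alone gives 7×42 = 294.
Optimal mix: 1×option 2 + 7×option 4 → weight 44, value 300.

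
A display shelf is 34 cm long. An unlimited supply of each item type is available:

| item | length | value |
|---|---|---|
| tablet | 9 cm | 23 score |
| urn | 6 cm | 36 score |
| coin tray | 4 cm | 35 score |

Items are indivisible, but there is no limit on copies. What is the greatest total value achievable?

Best value-per-unit is coin tray at 35/4; filling with it alone gives 8×35 = 280.
Optimal mix: 1×urn + 7×coin tray → length 34, value 281.

281 score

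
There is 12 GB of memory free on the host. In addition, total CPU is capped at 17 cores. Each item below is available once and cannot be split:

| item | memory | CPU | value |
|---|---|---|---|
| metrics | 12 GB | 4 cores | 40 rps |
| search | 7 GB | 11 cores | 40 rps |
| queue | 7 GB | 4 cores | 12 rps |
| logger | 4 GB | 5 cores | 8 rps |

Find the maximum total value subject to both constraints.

Feasible sets respecting both limits:
- search+logger: memory 11, CPU 16, value 48
- metrics: memory 12, CPU 4, value 40
- search: memory 7, CPU 11, value 40
- queue+logger: memory 11, CPU 9, value 20
Best: 48 rps.

48 rps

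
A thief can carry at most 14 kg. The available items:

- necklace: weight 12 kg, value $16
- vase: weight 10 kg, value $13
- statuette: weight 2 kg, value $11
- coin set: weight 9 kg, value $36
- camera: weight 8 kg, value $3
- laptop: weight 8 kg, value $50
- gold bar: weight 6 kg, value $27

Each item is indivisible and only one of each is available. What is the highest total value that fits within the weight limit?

$77

Check high-value combinations within 14 kg:
- laptop+gold bar: weight 8+6=14, value 50+27=77
- statuette+laptop: weight 2+8=10, value 11+50=61
- laptop: weight 8, value 50
- statuette+coin set: weight 2+9=11, value 11+36=47
Best: $77.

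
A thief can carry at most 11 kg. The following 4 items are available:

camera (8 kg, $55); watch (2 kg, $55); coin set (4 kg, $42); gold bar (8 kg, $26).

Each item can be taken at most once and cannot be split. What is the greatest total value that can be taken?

$110

This is a 0/1 knapsack; check combinations near the capacity.
- camera+watch: weight 8+2=10, value 55+55=110
- watch+coin set: weight 2+4=6, value 55+42=97
- watch+gold bar: weight 2+8=10, value 55+26=81
- watch: weight 2, value 55
Best: $110.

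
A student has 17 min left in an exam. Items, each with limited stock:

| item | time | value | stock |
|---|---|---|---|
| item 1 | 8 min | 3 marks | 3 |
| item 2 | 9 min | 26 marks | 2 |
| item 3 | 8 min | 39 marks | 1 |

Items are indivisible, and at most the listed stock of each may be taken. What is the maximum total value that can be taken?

65 marks

Best selections within time 17 and stock limits:
- 1×item 2 + 1×item 3: time 17, value 65
- 1×item 1 + 1×item 3: time 16, value 42
- 1×item 3: time 8, value 39
Best: 65 marks.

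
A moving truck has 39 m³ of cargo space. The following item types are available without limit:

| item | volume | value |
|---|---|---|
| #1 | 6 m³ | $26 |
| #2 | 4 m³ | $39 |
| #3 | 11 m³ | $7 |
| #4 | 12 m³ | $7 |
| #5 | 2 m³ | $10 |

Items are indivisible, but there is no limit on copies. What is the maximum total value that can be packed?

Best value-per-unit is #2 at 39/4; filling with it alone gives 9×39 = 351.
Optimal mix: 9×#2 + 1×#5 → volume 38, value 361.

$361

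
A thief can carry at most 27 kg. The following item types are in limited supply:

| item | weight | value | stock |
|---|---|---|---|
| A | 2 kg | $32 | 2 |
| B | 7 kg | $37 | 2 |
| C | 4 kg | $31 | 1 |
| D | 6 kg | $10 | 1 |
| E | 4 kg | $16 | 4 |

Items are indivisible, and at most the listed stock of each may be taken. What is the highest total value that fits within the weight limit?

Best selections within weight 27 and stock limits:
- 2×A + 2×B + 1×C + 1×E: weight 26, value 185
- 2×A + 1×B + 1×C + 3×E: weight 27, value 180
- 2×A + 2×B + 2×E: weight 26, value 170
Best: $185.

$185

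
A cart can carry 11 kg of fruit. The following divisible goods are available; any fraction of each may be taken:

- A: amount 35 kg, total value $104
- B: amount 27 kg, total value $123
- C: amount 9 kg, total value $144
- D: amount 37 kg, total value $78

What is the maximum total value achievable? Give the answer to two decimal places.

Take in order of value per unit:
- C (144/9 per unit): all 9 → value 144, running total 144.00
- B (123/27 per unit): 2 of 27 → value 2×123/27 = 9.1111, running total 153.11
Total 153.11.

153.11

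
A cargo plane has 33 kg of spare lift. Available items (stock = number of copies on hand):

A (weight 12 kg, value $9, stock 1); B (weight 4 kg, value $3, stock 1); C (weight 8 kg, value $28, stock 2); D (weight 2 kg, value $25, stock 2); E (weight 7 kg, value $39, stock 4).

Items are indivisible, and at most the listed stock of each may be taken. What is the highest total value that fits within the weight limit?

Top feasible selections:
- 2×D + 4×E: weight 32, value 206
- 1×C + 2×D + 3×E: weight 33, value 195
Best: $206.

$206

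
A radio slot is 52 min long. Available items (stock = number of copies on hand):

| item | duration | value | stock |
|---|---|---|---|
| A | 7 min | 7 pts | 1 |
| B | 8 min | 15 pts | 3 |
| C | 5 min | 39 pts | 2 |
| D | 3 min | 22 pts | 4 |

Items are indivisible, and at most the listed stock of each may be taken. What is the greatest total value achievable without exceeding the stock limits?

211 pts

Best selections within duration 52 and stock limits:
- 3×B + 2×C + 4×D: duration 46, value 211
- 1×A + 2×B + 2×C + 4×D: duration 45, value 203
Best: 211 pts.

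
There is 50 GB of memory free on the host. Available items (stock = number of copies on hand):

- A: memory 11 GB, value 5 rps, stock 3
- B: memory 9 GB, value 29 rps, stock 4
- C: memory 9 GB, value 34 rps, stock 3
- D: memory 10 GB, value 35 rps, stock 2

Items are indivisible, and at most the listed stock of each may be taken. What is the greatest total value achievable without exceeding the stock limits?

172 rps

Best selections within memory 50 and stock limits:
- 3×C + 2×D: memory 47, value 172
- 1×B + 2×C + 2×D: memory 47, value 167
- 1×B + 3×C + 1×D: memory 46, value 166
Best: 172 rps.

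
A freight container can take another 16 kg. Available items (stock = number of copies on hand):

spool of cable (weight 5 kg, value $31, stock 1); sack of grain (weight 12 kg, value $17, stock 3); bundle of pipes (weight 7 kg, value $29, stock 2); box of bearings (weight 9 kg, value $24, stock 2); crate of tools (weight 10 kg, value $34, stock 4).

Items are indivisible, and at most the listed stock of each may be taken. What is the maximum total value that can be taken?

$65

Best selections within weight 16 and stock limits:
- 1×spool of cable + 1×crate of tools: weight 15, value 65
- 1×spool of cable + 1×bundle of pipes: weight 12, value 60
- 2×bundle of pipes: weight 14, value 58
- 1×spool of cable + 1×box of bearings: weight 14, value 55
Best: $65.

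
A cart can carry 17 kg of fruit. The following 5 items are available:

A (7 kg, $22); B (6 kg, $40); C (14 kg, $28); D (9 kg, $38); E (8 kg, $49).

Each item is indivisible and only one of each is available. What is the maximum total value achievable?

$89

Check high-value combinations within 17 kg:
- B+E: weight 6+8=14, value 40+49=89
- D+E: weight 9+8=17, value 38+49=87
- B+D: weight 6+9=15, value 40+38=78
- A+E: weight 7+8=15, value 22+49=71
- A+B: weight 7+6=13, value 22+40=62
Best: $89.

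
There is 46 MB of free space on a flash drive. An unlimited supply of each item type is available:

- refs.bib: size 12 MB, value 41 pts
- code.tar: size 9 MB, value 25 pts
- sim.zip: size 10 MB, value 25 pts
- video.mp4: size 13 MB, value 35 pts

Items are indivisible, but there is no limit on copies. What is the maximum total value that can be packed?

Best value-per-unit is refs.bib at 41/12; filling with it alone gives 3×41 = 123.
Optimal mix: 3×refs.bib + 1×code.tar → size 45, value 148.

148 pts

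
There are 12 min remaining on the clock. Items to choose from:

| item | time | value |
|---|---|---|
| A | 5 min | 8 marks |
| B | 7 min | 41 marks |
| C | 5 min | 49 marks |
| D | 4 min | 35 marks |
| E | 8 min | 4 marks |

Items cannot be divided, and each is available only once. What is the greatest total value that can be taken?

Check high-value combinations within 12 min:
- B+C: time 7+5=12, value 41+49=90
- C+D: time 5+4=9, value 49+35=84
- B+D: time 7+4=11, value 41+35=76
- A+C: time 5+5=10, value 8+49=57
Best: 90 marks.

90 marks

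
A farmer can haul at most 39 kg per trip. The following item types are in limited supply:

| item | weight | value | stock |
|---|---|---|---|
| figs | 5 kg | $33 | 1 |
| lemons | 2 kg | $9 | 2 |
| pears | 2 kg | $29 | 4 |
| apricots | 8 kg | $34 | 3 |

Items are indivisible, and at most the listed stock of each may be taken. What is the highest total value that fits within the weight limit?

Best selections within weight 39 and stock limits:
- 1×figs + 1×lemons + 4×pears + 3×apricots: weight 39, value 260
- 1×figs + 4×pears + 3×apricots: weight 37, value 251
Best: $260.

$260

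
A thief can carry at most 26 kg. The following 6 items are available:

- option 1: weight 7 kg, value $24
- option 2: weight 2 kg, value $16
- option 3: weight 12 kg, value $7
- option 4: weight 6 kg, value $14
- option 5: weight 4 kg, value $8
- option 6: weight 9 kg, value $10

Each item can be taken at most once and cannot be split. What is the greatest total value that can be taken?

Check high-value combinations within 26 kg:
- option 1+option 2+option 4+option 6: weight 7+2+6+9=24, value 24+16+14+10=64
- option 1+option 2+option 4+option 5: weight 7+2+6+4=19, value 24+16+14+8=62
- option 1+option 2+option 5+option 6: weight 7+2+4+9=22, value 24+16+8+10=58
Best: $64.

$64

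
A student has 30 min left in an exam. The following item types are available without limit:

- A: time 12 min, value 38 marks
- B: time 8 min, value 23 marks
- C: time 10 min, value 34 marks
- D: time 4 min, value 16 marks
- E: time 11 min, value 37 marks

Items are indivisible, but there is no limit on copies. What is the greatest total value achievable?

114 marks

Best value-per-unit is D at 16/4; filling with it alone gives 7×16 = 112.
Optimal mix: 1×C + 5×D → time 30, value 114.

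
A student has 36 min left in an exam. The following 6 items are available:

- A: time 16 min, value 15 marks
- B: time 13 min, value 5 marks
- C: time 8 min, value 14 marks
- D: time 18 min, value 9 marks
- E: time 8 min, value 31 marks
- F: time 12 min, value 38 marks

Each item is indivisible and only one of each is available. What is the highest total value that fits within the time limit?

84 marks

Check high-value combinations within 36 min:
- A+E+F: time 16+8+12=36, value 15+31+38=84
- C+E+F: time 8+8+12=28, value 14+31+38=83
- B+E+F: time 13+8+12=33, value 5+31+38=74
Best: 84 marks.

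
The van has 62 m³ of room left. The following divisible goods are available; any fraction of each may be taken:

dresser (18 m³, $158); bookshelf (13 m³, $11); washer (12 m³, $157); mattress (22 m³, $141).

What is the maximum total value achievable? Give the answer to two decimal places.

Take in order of value per unit:
- washer (157/12 per unit): all 12 → value 157, running total 157.00
- dresser (158/18 per unit): all 18 → value 158, running total 315.00
- mattress (141/22 per unit): all 22 → value 141, running total 456.00
- bookshelf (11/13 per unit): 10 of 13 → value 10×11/13 = 8.4615, running total 464.46
Total 464.46.

464.46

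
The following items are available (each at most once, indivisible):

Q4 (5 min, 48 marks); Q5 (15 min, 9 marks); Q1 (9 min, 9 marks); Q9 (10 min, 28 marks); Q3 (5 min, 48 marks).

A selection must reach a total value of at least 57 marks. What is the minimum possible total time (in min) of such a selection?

Subsets with value ≥ 57, sorted by total time:
- Q4+Q3: time 10, value 96
- Q4+Q1: time 14, value 57
- Q1+Q3: time 14, value 57
Minimum time: 10 min.

10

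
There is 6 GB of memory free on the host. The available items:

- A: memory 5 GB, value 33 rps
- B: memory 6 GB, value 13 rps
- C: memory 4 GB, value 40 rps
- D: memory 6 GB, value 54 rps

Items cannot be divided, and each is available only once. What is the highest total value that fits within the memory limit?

54 rps

Check high-value combinations within 6 GB:
- D: memory 6, value 54
- C: memory 4, value 40
- A: memory 5, value 33
- B: memory 6, value 13
Best: 54 rps.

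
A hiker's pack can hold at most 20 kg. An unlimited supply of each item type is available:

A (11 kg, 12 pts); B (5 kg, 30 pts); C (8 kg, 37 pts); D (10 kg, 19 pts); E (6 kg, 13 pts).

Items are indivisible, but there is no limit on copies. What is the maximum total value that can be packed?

Best value-per-unit is B at 30/5, and filling with it alone uses weight 4×5=20. No mix of the others beats 4×30 = 120.

120 pts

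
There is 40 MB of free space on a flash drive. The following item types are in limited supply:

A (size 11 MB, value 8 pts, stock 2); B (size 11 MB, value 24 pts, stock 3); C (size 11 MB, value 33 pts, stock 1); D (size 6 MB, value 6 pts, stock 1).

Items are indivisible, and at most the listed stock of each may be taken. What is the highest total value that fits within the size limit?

87 pts

Best selections within size 40 and stock limits:
- 2×B + 1×C + 1×D: size 39, value 87
- 2×B + 1×C: size 33, value 81
- 3×B + 1×D: size 39, value 78
Best: 87 pts.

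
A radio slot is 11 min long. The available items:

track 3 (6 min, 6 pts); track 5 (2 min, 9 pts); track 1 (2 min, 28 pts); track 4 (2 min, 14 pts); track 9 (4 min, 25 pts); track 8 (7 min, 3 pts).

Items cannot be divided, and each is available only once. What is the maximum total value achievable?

This is a 0/1 knapsack; check combinations near the capacity.
- track 5+track 1+track 4+track 9: duration 2+2+2+4=10, value 9+28+14+25=76
- track 1+track 4+track 9: duration 2+2+4=8, value 28+14+25=67
- track 5+track 1+track 9: duration 2+2+4=8, value 9+28+25=62
- track 1+track 9: duration 2+4=6, value 28+25=53
Best: 76 pts.

76 pts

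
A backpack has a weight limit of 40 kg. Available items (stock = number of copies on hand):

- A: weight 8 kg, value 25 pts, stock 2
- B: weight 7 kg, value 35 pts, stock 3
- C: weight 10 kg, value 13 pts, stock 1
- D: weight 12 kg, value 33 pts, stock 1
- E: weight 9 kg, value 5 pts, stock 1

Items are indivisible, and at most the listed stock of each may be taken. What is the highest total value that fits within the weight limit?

Best selections within weight 40 and stock limits:
- 2×A + 3×B: weight 37, value 155
- 1×A + 3×B + 1×C: weight 39, value 143
Best: 155 pts.

155 pts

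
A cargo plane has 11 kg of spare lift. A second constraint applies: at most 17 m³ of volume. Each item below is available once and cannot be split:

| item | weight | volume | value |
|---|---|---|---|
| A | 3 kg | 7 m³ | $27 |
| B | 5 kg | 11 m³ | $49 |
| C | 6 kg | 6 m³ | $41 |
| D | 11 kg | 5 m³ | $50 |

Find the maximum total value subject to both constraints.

$90

Feasible sets respecting both limits:
- B+C: weight 11, volume 17, value 90
- A+C: weight 9, volume 13, value 68
- D: weight 11, volume 5, value 50
- B: weight 5, volume 11, value 49
Best: $90.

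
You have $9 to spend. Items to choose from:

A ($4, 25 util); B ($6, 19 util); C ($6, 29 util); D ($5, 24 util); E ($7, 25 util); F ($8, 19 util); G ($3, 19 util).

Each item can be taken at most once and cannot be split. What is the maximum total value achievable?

Check high-value combinations within $9:
- A+D: cost 4+5=9, value 25+24=49
- C+G: cost 6+3=9, value 29+19=48
- A+G: cost 4+3=7, value 25+19=44
- D+G: cost 5+3=8, value 24+19=43
- B+G: cost 6+3=9, value 19+19=38
Best: 49 util.

49 util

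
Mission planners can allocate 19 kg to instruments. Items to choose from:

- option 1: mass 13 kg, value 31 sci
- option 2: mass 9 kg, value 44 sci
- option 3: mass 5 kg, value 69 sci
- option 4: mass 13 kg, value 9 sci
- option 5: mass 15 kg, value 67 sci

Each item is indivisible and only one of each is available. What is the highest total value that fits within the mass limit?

Check high-value combinations within 19 kg:
- option 2+option 3: mass 9+5=14, value 44+69=113
- option 1+option 3: mass 13+5=18, value 31+69=100
- option 3+option 4: mass 5+13=18, value 69+9=78
Best: 113 sci.

113 sci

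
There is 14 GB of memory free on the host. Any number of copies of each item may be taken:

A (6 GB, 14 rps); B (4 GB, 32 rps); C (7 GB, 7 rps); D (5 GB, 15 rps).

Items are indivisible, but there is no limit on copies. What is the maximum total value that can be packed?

Best value-per-unit is B at 32/4, and filling with it alone uses memory 3×4=12. No mix of the others beats 3×32 = 96.

96 rps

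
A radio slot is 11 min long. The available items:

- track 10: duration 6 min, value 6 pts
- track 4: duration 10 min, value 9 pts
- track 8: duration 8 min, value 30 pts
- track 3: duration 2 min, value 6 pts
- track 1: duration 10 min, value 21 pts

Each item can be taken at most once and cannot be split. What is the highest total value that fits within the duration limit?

Check high-value combinations within 11 min:
- track 8+track 3: duration 8+2=10, value 30+6=36
- track 8: duration 8, value 30
- track 1: duration 10, value 21
Best: 36 pts.

36 pts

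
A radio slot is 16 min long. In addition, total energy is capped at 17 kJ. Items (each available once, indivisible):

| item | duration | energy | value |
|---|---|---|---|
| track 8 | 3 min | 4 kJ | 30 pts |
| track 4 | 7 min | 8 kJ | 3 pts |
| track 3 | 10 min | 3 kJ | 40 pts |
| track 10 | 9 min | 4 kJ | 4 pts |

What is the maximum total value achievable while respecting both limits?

Feasible sets respecting both limits:
- track 8+track 3: duration 13, energy 7, value 70
- track 3: duration 10, energy 3, value 40
- track 8+track 10: duration 12, energy 8, value 34
Best: 70 pts.

70 pts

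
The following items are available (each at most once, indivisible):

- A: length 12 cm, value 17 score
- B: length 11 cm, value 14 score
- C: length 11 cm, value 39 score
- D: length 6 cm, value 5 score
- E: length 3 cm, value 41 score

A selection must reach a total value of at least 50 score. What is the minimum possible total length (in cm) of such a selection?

14

Subsets with value ≥ 50, sorted by total length:
- C+E: length 14, value 80
- B+E: length 14, value 55
Minimum length: 14 cm.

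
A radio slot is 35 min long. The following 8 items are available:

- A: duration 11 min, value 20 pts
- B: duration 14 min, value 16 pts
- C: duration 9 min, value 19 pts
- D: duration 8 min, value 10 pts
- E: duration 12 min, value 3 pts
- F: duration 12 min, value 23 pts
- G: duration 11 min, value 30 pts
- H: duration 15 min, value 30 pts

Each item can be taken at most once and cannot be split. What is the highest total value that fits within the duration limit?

This is a 0/1 knapsack; check combinations near the capacity.
- C+G+H: duration 9+11+15=35, value 19+30+30=79
- A+F+G: duration 11+12+11=34, value 20+23+30=73
- C+F+G: duration 9+12+11=32, value 19+23+30=72
- D+G+H: duration 8+11+15=34, value 10+30+30=70
Best: 79 pts.

79 pts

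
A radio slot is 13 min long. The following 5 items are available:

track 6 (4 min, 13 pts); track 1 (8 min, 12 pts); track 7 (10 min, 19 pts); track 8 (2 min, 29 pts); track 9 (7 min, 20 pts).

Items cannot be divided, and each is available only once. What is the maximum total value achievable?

Check high-value combinations within 13 min:
- track 6+track 8+track 9: duration 4+2+7=13, value 13+29+20=62
- track 8+track 9: duration 2+7=9, value 29+20=49
- track 7+track 8: duration 10+2=12, value 19+29=48
- track 6+track 8: duration 4+2=6, value 13+29=42
- track 1+track 8: duration 8+2=10, value 12+29=41
Best: 62 pts.

62 pts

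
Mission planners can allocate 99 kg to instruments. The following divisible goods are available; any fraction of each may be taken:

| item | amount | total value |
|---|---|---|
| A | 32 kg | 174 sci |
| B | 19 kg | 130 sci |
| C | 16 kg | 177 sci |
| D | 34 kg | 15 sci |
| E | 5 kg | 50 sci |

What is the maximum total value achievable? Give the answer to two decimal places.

Take in order of value per unit:
- C (177/16 per unit): all 16 → value 177, running total 177.00
- E (50/5 per unit): all 5 → value 50, running total 227.00
- B (130/19 per unit): all 19 → value 130, running total 357.00
- A (174/32 per unit): all 32 → value 174, running total 531.00
- D (15/34 per unit): 27 of 34 → value 27×15/34 = 11.9118, running total 542.91
Total 542.91.

542.91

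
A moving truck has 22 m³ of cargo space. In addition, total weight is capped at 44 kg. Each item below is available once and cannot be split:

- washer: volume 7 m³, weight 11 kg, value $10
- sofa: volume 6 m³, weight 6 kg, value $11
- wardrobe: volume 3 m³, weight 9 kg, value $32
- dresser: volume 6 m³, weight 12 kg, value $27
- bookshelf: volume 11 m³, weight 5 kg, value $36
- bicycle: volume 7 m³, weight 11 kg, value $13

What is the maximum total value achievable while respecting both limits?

Feasible sets respecting both limits:
- wardrobe+dresser+bookshelf: volume 20, weight 26, value 95
- sofa+wardrobe+dresser+bicycle: volume 22, weight 38, value 83
- wardrobe+bookshelf+bicycle: volume 21, weight 25, value 81
Best: $95.

$95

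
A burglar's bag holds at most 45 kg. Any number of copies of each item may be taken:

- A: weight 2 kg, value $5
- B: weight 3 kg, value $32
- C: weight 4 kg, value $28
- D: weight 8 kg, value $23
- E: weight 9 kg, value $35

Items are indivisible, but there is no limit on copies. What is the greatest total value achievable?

$480

Best value-per-unit is B at 32/3, and filling with it alone uses weight 15×3=45. No mix of the others beats 15×32 = 480.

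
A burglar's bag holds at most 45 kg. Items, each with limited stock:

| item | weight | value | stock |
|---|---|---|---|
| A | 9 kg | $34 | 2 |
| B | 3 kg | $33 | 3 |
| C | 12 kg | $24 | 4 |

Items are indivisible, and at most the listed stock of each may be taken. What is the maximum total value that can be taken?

Best selections within weight 45 and stock limits:
- 2×A + 3×B + 1×C: weight 39, value 191
- 1×A + 3×B + 2×C: weight 42, value 181
- 3×B + 3×C: weight 45, value 171
- 2×A + 3×B: weight 27, value 167
Best: $191.

$191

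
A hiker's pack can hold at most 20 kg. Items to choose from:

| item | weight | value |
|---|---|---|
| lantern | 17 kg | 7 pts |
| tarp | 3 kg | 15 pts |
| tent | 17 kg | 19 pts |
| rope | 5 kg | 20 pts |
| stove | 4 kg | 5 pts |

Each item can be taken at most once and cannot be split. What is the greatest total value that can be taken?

Check high-value combinations within 20 kg:
- tarp+rope+stove: weight 3+5+4=12, value 15+20+5=40
- tarp+rope: weight 3+5=8, value 15+20=35
- tarp+tent: weight 3+17=20, value 15+19=34
Best: 40 pts.

40 pts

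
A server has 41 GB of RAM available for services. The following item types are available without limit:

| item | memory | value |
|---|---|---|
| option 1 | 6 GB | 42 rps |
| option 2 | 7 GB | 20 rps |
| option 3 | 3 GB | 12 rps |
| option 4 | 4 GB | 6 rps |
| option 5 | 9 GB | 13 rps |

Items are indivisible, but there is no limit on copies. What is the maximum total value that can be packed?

264 rps

Best value-per-unit is option 1 at 42/6; filling with it alone gives 6×42 = 252.
Optimal mix: 6×option 1 + 1×option 3 → memory 39, value 264.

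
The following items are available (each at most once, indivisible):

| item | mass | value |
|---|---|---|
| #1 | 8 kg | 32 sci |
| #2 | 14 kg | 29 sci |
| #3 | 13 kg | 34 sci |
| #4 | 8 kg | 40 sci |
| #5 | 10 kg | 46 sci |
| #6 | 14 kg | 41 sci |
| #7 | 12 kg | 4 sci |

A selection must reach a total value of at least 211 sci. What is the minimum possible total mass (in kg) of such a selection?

67

Subsets with value ≥ 211, sorted by total mass:
- #1+#2+#3+#4+#5+#6: mass 67, value 222
- #1+#2+#3+#4+#5+#6+#7: mass 79, value 226
Minimum mass: 67 kg.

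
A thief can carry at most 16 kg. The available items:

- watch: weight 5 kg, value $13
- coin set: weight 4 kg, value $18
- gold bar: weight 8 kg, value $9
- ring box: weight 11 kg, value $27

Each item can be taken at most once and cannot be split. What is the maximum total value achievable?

$45

Check high-value combinations within 16 kg:
- coin set+ring box: weight 4+11=15, value 18+27=45
- watch+ring box: weight 5+11=16, value 13+27=40
- watch+coin set: weight 5+4=9, value 13+18=31
- ring box: weight 11, value 27
Best: $45.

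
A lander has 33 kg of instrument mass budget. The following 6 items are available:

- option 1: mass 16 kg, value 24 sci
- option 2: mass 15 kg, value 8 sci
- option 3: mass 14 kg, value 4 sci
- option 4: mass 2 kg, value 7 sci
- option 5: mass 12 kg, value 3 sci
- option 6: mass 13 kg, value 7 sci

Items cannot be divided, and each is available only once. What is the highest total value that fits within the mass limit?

39 sci

Check high-value combinations within 33 kg:
- option 1+option 2+option 4: mass 16+15+2=33, value 24+8+7=39
- option 1+option 4+option 6: mass 16+2+13=31, value 24+7+7=38
- option 1+option 3+option 4: mass 16+14+2=32, value 24+4+7=35
- option 1+option 4+option 5: mass 16+2+12=30, value 24+7+3=34
Best: 39 sci.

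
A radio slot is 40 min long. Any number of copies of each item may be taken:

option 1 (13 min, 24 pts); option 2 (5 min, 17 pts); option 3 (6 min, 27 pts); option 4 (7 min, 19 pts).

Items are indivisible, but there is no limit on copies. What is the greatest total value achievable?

169 pts

Best value-per-unit is option 3 at 27/6; filling with it alone gives 6×27 = 162.
Optimal mix: 2×option 2 + 5×option 3 → duration 40, value 169.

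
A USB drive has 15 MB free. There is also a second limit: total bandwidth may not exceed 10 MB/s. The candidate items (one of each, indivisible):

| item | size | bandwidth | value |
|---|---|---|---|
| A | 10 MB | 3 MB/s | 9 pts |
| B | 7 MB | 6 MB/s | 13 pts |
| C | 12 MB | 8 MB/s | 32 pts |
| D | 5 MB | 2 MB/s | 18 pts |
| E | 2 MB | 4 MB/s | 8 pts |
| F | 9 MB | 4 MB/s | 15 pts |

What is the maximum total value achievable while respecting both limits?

33 pts

Feasible sets respecting both limits:
- D+F: size 14, bandwidth 6, value 33
- C: size 12, bandwidth 8, value 32
- B+D: size 12, bandwidth 8, value 31
- A+D: size 15, bandwidth 5, value 27
Best: 33 pts.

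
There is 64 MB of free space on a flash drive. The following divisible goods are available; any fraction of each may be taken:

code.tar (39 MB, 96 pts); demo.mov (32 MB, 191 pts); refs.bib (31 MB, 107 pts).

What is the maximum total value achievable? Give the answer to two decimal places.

300.46

Take in order of value per unit:
- demo.mov (191/32 per unit): all 32 → value 191, running total 191.00
- refs.bib (107/31 per unit): all 31 → value 107, running total 298.00
- code.tar (96/39 per unit): 1 of 39 → value 1×96/39 = 2.4615, running total 300.46
Total 300.46.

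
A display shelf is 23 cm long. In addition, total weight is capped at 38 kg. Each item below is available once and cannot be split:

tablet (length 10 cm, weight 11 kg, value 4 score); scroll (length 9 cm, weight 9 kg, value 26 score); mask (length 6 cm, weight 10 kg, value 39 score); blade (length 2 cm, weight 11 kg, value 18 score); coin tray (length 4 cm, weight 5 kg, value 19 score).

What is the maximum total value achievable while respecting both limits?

Feasible sets respecting both limits:
- scroll+mask+blade+coin tray: length 21, weight 35, value 102
- scroll+mask+coin tray: length 19, weight 24, value 84
- scroll+mask+blade: length 17, weight 30, value 83
Best: 102 score.

102 score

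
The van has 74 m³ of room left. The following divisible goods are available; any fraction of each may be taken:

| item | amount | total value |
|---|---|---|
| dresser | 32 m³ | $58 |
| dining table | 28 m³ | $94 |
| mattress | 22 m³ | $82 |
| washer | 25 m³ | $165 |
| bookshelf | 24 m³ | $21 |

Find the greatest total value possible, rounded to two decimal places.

337.64

Take in order of value per unit:
- washer (165/25 per unit): all 25 → value 165, running total 165.00
- mattress (82/22 per unit): all 22 → value 82, running total 247.00
- dining table (94/28 per unit): 27 of 28 → value 27×94/28 = 90.6429, running total 337.64
Total 337.64.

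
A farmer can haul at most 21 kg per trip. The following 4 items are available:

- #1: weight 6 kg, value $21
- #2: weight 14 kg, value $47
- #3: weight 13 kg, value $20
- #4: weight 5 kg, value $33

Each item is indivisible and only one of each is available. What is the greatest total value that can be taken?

This is a 0/1 knapsack; check combinations near the capacity.
- #2+#4: weight 14+5=19, value 47+33=80
- #1+#2: weight 6+14=20, value 21+47=68
- #1+#4: weight 6+5=11, value 21+33=54
- #3+#4: weight 13+5=18, value 20+33=53
- #2: weight 14, value 47
Best: $80.

$80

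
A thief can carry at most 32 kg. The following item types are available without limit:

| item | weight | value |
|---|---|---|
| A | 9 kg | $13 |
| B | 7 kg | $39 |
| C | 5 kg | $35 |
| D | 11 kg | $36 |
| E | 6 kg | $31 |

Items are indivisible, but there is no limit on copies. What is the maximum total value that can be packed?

Best value-per-unit is C at 35/5; filling with it alone gives 6×35 = 210.
Optimal mix: 1×B + 5×C → weight 32, value 214.

$214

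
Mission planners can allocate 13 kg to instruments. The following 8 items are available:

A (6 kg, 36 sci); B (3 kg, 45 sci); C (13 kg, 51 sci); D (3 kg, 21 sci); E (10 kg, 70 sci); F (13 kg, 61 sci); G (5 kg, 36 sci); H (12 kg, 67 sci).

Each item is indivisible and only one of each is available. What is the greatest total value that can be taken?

115 sci

Check high-value combinations within 13 kg:
- B+E: mass 3+10=13, value 45+70=115
- B+D+G: mass 3+3+5=11, value 45+21+36=102
- A+B+D: mass 6+3+3=12, value 36+45+21=102
- D+E: mass 3+10=13, value 21+70=91
- B+G: mass 3+5=8, value 45+36=81
Best: 115 sci.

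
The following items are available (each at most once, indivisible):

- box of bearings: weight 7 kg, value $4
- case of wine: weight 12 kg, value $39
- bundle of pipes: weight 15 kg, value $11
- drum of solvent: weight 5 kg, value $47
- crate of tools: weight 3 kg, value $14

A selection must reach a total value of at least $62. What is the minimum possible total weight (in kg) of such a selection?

15

Subsets with value ≥ 62, sorted by total weight:
- box of bearings+drum of solvent+crate of tools: weight 15, value 65
- case of wine+drum of solvent: weight 17, value 86
- case of wine+drum of solvent+crate of tools: weight 20, value 100
Minimum weight: 15 kg.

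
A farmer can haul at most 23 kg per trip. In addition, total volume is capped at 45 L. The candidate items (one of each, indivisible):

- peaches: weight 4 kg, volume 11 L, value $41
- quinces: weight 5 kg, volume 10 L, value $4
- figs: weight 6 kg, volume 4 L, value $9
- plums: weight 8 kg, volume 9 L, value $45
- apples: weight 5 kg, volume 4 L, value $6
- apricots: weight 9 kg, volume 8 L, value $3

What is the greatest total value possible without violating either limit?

$101

Feasible sets respecting both limits:
- peaches+figs+plums+apples: weight 23, volume 28, value 101
- peaches+quinces+figs+plums: weight 23, volume 34, value 99
- peaches+quinces+plums+apples: weight 22, volume 34, value 96
Best: $101.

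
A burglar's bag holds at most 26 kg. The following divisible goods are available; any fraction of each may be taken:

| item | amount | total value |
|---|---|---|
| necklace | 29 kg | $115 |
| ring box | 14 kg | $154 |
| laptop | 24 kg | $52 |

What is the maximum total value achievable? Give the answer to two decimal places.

201.59

Take in order of value per unit:
- ring box (154/14 per unit): all 14 → value 154, running total 154.00
- necklace (115/29 per unit): 12 of 29 → value 12×115/29 = 47.5862, running total 201.59
Total 201.59.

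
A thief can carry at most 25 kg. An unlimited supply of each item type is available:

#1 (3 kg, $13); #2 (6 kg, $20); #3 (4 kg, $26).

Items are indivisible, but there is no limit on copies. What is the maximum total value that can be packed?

Best value-per-unit is #3 at 26/4, and filling with it alone uses weight 6×4=24. No mix of the others beats 6×26 = 156.

$156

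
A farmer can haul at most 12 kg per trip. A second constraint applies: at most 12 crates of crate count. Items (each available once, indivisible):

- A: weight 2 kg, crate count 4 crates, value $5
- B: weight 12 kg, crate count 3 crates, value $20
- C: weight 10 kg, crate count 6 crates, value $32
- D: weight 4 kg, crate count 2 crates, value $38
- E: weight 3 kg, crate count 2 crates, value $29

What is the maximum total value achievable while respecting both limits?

$72

Feasible sets respecting both limits:
- A+D+E: weight 9, crate count 8, value 72
- D+E: weight 7, crate count 4, value 67
- A+D: weight 6, crate count 6, value 43
- D: weight 4, crate count 2, value 38
Best: $72.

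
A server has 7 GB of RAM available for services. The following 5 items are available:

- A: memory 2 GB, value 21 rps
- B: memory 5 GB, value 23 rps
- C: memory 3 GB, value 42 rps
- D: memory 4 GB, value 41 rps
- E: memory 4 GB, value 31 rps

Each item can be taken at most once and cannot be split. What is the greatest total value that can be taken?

Check high-value combinations within 7 GB:
- C+D: memory 3+4=7, value 42+41=83
- C+E: memory 3+4=7, value 42+31=73
- A+C: memory 2+3=5, value 21+42=63
- A+D: memory 2+4=6, value 21+41=62
- A+E: memory 2+4=6, value 21+31=52
Best: 83 rps.

83 rps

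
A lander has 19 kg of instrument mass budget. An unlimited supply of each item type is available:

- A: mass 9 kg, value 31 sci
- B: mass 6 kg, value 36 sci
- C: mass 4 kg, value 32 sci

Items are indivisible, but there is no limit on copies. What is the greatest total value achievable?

Best value-per-unit is C at 32/4; filling with it alone gives 4×32 = 128.
Optimal mix: 1×B + 3×C → mass 18, value 132.

132 sci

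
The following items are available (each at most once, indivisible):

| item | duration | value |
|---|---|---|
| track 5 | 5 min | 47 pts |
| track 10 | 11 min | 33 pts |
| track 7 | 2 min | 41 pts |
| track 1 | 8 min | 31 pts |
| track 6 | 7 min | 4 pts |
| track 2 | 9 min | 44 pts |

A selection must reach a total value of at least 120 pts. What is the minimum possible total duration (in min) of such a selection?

16

Subsets with value ≥ 120, sorted by total duration:
- track 5+track 7+track 2: duration 16, value 132
- track 5+track 10+track 7: duration 18, value 121
Minimum duration: 16 min.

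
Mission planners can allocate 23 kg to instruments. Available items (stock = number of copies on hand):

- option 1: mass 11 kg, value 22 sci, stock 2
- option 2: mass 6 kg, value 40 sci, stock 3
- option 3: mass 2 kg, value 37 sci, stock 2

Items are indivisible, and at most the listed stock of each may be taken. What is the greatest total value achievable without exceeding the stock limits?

194 sci

Top feasible selections:
- 3×option 2 + 2×option 3: mass 22, value 194
- 3×option 2 + 1×option 3: mass 20, value 157
- 2×option 2 + 2×option 3: mass 16, value 154
Best: 194 sci.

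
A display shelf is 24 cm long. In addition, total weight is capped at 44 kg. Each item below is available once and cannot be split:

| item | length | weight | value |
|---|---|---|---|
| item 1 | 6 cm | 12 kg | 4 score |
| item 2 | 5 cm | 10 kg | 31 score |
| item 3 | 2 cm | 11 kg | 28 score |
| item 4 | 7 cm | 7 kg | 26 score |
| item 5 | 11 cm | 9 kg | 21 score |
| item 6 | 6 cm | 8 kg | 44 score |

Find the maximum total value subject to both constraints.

Feasible sets respecting both limits:
- item 2+item 3+item 4+item 6: length 20, weight 36, value 129
- item 2+item 3+item 5+item 6: length 24, weight 38, value 124
- item 1+item 2+item 3+item 6: length 19, weight 41, value 107
- item 1+item 2+item 4+item 6: length 24, weight 37, value 105
Best: 129 score.

129 score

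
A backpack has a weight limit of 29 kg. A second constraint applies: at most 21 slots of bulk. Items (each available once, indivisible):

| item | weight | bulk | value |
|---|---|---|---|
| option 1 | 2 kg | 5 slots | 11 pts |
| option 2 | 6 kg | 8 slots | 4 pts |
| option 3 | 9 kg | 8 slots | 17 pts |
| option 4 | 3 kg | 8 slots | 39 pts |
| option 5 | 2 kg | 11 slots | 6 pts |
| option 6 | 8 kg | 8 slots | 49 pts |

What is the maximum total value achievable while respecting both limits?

99 pts

Feasible sets respecting both limits:
- option 1+option 4+option 6: weight 13, bulk 21, value 99
- option 4+option 6: weight 11, bulk 16, value 88
- option 1+option 3+option 6: weight 19, bulk 21, value 77
- option 1+option 3+option 4: weight 14, bulk 21, value 67
Best: 99 pts.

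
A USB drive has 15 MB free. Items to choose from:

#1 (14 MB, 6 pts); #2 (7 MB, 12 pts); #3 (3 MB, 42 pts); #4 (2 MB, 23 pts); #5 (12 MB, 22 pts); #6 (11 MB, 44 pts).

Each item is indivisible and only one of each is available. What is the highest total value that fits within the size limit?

Check high-value combinations within 15 MB:
- #3+#6: size 3+11=14, value 42+44=86
- #2+#3+#4: size 7+3+2=12, value 12+42+23=77
- #4+#6: size 2+11=13, value 23+44=67
- #3+#4: size 3+2=5, value 42+23=65
Best: 86 pts.

86 pts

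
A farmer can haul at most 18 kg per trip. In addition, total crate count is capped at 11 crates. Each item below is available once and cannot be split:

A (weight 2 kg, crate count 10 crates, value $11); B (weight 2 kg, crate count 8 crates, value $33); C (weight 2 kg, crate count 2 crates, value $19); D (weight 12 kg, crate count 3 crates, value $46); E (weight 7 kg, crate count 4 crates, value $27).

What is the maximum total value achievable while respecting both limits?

Feasible sets respecting both limits:
- B+D: weight 14, crate count 11, value 79
- C+D: weight 14, crate count 5, value 65
- B+C: weight 4, crate count 10, value 52
- D: weight 12, crate count 3, value 46
Best: $79.

$79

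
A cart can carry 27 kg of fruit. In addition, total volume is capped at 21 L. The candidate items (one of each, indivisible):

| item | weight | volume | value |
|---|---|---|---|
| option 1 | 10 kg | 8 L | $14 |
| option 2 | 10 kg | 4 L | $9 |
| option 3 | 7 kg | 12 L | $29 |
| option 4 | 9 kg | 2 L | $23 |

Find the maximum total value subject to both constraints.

Feasible sets respecting both limits:
- option 2+option 3+option 4: weight 26, volume 18, value 61
- option 3+option 4: weight 16, volume 14, value 52
- option 1+option 3: weight 17, volume 20, value 43
- option 2+option 3: weight 17, volume 16, value 38
Best: $61.

$61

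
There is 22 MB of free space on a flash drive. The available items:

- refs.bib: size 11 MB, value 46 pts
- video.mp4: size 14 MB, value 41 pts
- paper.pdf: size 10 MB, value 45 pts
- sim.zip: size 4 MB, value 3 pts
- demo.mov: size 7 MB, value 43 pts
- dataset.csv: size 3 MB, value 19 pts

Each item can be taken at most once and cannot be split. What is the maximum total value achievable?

108 pts

Check high-value combinations within 22 MB:
- refs.bib+demo.mov+dataset.csv: size 11+7+3=21, value 46+43+19=108
- paper.pdf+demo.mov+dataset.csv: size 10+7+3=20, value 45+43+19=107
- refs.bib+sim.zip+demo.mov: size 11+4+7=22, value 46+3+43=92
- refs.bib+paper.pdf: size 11+10=21, value 46+45=91
- paper.pdf+sim.zip+demo.mov: size 10+4+7=21, value 45+3+43=91
Best: 108 pts.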